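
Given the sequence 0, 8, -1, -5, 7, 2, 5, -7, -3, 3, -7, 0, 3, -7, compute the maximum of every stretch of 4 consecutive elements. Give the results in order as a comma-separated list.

8, 8, 7, 7, 7, 5, 5, 3, 3, 3, 3

[0, 8, -1, -5] → max 8
[8, -1, -5, 7] → max 8
[-1, -5, 7, 2] → max 7
[-5, 7, 2, 5] → max 7
[7, 2, 5, -7] → max 7
[2, 5, -7, -3] → max 5
[5, -7, -3, 3] → max 5
[-7, -3, 3, -7] → max 3
[-3, 3, -7, 0] → max 3
[3, -7, 0, 3] → max 3
[-7, 0, 3, -7] → max 3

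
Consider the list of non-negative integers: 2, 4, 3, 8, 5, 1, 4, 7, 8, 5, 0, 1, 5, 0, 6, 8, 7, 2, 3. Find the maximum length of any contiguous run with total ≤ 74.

Extend to the right; shrink from the left whenever the sum exceeds 74:
[2] sum 2 len 1
[2, 4] sum 6 len 2
[2, 4, 3] sum 9 len 3
[2, 4, 3, 8] sum 17 len 4
[2, 4, 3, 8, 5] sum 22 len 5
[2, 4, 3, 8, 5, 1] sum 23 len 6
[2, 4, 3, 8, 5, 1, 4] sum 27 len 7
[2, 4, 3, 8, 5, 1, 4, 7] sum 34 len 8
[2, 4, 3, 8, 5, 1, 4, 7, 8] sum 42 len 9
[2, 4, 3, 8, 5, 1, 4, 7, 8, 5] sum 47 len 10
[2, 4, 3, 8, 5, 1, 4, 7, 8, 5, 0] sum 47 len 11
[2, 4, 3, 8, 5, 1, 4, 7, 8, 5, 0, 1] sum 48 len 12
[2, 4, 3, 8, 5, 1, 4, 7, 8, 5, 0, 1, 5] sum 53 len 13
[2, 4, 3, 8, 5, 1, 4, 7, 8, 5, 0, 1, 5, 0] sum 53 len 14
[2, 4, 3, 8, 5, 1, 4, 7, 8, 5, 0, 1, 5, 0, 6] sum 59 len 15
[2, 4, 3, 8, 5, 1, 4, 7, 8, 5, 0, 1, 5, 0, 6, 8] sum 67 len 16
[2, 4, 3, 8, 5, 1, 4, 7, 8, 5, 0, 1, 5, 0, 6, 8, 7] sum 74 len 17
[4, 3, 8, 5, 1, 4, 7, 8, 5, 0, 1, 5, 0, 6, 8, 7, 2] sum 74 len 17
[3, 8, 5, 1, 4, 7, 8, 5, 0, 1, 5, 0, 6, 8, 7, 2, 3] sum 73 len 17
Longest length seen: 17.

17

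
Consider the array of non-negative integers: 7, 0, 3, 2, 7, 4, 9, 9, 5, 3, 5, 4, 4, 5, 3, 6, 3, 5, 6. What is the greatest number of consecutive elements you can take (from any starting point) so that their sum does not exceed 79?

→ 7: sum 7, len 1
→ 0: sum 7, len 2
→ 3: sum 10, len 3
→ 2: sum 12, len 4
→ 7: sum 19, len 5
→ 4: sum 23, len 6
→ 9: sum 32, len 7
→ 9: sum 41, len 8
→ 5: sum 46, len 9
→ 3: sum 49, len 10
→ 5: sum 54, len 11
→ 4: sum 58, len 12
→ 4: sum 62, len 13
→ 5: sum 67, len 14
→ 3: sum 70, len 15
→ 6: sum 76, len 16
→ 3: sum 79, len 17
→ 5 (dropped 7): sum 77, len 17
→ 6 (dropped 0, 3, 2): sum 78, len 15
Longest length seen: 17.

17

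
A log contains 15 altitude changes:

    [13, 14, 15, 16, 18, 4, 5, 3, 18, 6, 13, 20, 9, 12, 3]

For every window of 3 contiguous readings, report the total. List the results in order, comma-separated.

(13, 14, 15) → sum 42
(14, 15, 16) → sum 45
(15, 16, 18) → sum 49
(16, 18, 4) → sum 38
(18, 4, 5) → sum 27
(4, 5, 3) → sum 12
(5, 3, 18) → sum 26
(3, 18, 6) → sum 27
(18, 6, 13) → sum 37
(6, 13, 20) → sum 39
(13, 20, 9) → sum 42
(20, 9, 12) → sum 41
(9, 12, 3) → sum 24

42, 45, 49, 38, 27, 12, 26, 27, 37, 39, 42, 41, 24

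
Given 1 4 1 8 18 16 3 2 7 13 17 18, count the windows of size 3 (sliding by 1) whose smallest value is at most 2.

[1, 4, 1] → min 1  ≤ 2 ✓
[4, 1, 8] → min 1  ≤ 2 ✓
[1, 8, 18] → min 1  ≤ 2 ✓
[8, 18, 16] → min 8
[18, 16, 3] → min 3
[16, 3, 2] → min 2  ≤ 2 ✓
[3, 2, 7] → min 2  ≤ 2 ✓
[2, 7, 13] → min 2  ≤ 2 ✓
[7, 13, 17] → min 7
[13, 17, 18] → min 13
6 windows satisfy the condition.

6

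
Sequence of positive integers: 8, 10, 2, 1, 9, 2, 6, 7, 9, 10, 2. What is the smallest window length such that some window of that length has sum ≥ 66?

11

add 8: running sum 8 < 66
add 10: running sum 18 < 66
add 2: running sum 20 < 66
add 1: running sum 21 < 66
add 9: running sum 30 < 66
add 2: running sum 32 < 66
add 6: running sum 38 < 66
add 7: running sum 45 < 66
add 9: running sum 54 < 66
add 10: running sum 64 < 66
add 2: shortest ending here [8, 10, 2, 1, 9, 2, 6, 7, 9, 10, 2] sum 66, len 11
Shortest qualifying length: 11.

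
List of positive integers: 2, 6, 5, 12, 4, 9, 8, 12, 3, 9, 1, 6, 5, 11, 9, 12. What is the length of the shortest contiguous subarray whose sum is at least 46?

6

Extend right; whenever the sum reaches 46, record the length and shrink from the left:
add 2: running sum 2 < 46
add 6: running sum 8 < 46
add 5: running sum 13 < 46
add 12: running sum 25 < 46
add 4: running sum 29 < 46
add 9: running sum 38 < 46
end 6: [2, 6, 5, 12, 4, 9, 8] sum 46, len 7
end 7: [5, 12, 4, 9, 8, 12] sum 50, len 6
end 8: [12, 4, 9, 8, 12, 3] sum 48, len 6
end 9: [12, 4, 9, 8, 12, 3, 9] sum 57, len 7
end 10: [4, 9, 8, 12, 3, 9, 1] sum 46, len 7
end 11: [9, 8, 12, 3, 9, 1, 6] sum 48, len 7
end 12: [9, 8, 12, 3, 9, 1, 6, 5] sum 53, len 8
end 13: [12, 3, 9, 1, 6, 5, 11] sum 47, len 7
end 14: [12, 3, 9, 1, 6, 5, 11, 9] sum 56, len 8
end 15: [9, 1, 6, 5, 11, 9, 12] sum 53, len 7
Shortest qualifying length: 6.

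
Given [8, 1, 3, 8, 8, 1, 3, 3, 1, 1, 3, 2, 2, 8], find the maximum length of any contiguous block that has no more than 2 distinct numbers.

[8] 1 distinct, len 1
[8, 1] 2 distinct, len 2
[1, 3] 2 distinct, len 2
[3, 8] 2 distinct, len 2
[3, 8, 8] 2 distinct, len 3
[8, 8, 1] 2 distinct, len 3
[1, 3] 2 distinct, len 2
[1, 3, 3] 2 distinct, len 3
[1, 3, 3, 1] 2 distinct, len 4
[1, 3, 3, 1, 1] 2 distinct, len 5
[1, 3, 3, 1, 1, 3] 2 distinct, len 6
[3, 2] 2 distinct, len 2
[3, 2, 2] 2 distinct, len 3
[2, 2, 8] 2 distinct, len 3
Longest length with ≤2 distinct: 6.

6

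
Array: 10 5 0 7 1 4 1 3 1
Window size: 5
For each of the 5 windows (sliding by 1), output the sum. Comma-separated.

23, 17, 13, 16, 10

10 5 0 7 1 → sum 23
5 0 7 1 4 → sum 17
0 7 1 4 1 → sum 13
7 1 4 1 3 → sum 16
1 4 1 3 1 → sum 10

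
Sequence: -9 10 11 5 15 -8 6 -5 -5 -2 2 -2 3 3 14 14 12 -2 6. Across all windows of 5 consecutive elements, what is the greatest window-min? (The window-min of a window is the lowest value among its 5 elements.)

3

-9 10 11 5 15 → min -9
10 11 5 15 -8 → min -8
11 5 15 -8 6 → min -8
5 15 -8 6 -5 → min -8
15 -8 6 -5 -5 → min -8
-8 6 -5 -5 -2 → min -8
6 -5 -5 -2 2 → min -5
-5 -5 -2 2 -2 → min -5
-5 -2 2 -2 3 → min -5
-2 2 -2 3 3 → min -2
2 -2 3 3 14 → min -2
-2 3 3 14 14 → min -2
3 3 14 14 12 → min 3
3 14 14 12 -2 → min -2
14 14 12 -2 6 → min -2
Greatest of these is 3.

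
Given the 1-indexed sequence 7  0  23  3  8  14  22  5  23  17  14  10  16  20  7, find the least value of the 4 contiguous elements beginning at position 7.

Elements at indices 7..10: 22, 5, 23, 17
min(22, 5, 23, 17) = 5

5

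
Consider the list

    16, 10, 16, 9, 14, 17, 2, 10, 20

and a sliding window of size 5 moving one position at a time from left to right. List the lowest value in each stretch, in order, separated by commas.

16 10 16 9 14 → min 9
10 16 9 14 17 → min 9
16 9 14 17 2 → min 2
9 14 17 2 10 → min 2
14 17 2 10 20 → min 2

9, 9, 2, 2, 2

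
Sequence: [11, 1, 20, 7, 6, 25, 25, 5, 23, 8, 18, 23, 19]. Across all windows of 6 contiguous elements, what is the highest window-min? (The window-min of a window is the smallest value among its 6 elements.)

Each size-6 window and its min:
[11, 1, 20, 7, 6, 25] → min 1
[1, 20, 7, 6, 25, 25] → min 1
[20, 7, 6, 25, 25, 5] → min 5
[7, 6, 25, 25, 5, 23] → min 5
[6, 25, 25, 5, 23, 8] → min 5
[25, 25, 5, 23, 8, 18] → min 5
[25, 5, 23, 8, 18, 23] → min 5
[5, 23, 8, 18, 23, 19] → min 5
Highest of these is 5.

5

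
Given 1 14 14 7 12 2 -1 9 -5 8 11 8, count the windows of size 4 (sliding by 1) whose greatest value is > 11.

5

1 14 14 7 → max 14  > 11 ✓
14 14 7 12 → max 14  > 11 ✓
14 7 12 2 → max 14  > 11 ✓
7 12 2 -1 → max 12  > 11 ✓
12 2 -1 9 → max 12  > 11 ✓
2 -1 9 -5 → max 9
-1 9 -5 8 → max 9
9 -5 8 11 → max 11
-5 8 11 8 → max 11
5 windows satisfy the condition.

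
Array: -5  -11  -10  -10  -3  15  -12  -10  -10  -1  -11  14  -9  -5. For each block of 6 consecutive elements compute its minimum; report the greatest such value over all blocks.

Window mins for each of the 9 positions:
(-5, -11, -10, -10, -3, 15) → min -11
(-11, -10, -10, -3, 15, -12) → min -12
(-10, -10, -3, 15, -12, -10) → min -12
(-10, -3, 15, -12, -10, -10) → min -12
(-3, 15, -12, -10, -10, -1) → min -12
(15, -12, -10, -10, -1, -11) → min -12
(-12, -10, -10, -1, -11, 14) → min -12
(-10, -10, -1, -11, 14, -9) → min -11
(-10, -1, -11, 14, -9, -5) → min -11
Greatest of these is -11.

-11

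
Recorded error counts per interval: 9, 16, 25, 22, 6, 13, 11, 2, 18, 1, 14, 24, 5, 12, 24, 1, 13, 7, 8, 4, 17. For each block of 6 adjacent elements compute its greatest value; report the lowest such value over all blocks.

9 16 25 22 6 13 → max 25
16 25 22 6 13 11 → max 25
25 22 6 13 11 2 → max 25
22 6 13 11 2 18 → max 22
6 13 11 2 18 1 → max 18
13 11 2 18 1 14 → max 18
11 2 18 1 14 24 → max 24
2 18 1 14 24 5 → max 24
18 1 14 24 5 12 → max 24
1 14 24 5 12 24 → max 24
14 24 5 12 24 1 → max 24
24 5 12 24 1 13 → max 24
5 12 24 1 13 7 → max 24
12 24 1 13 7 8 → max 24
24 1 13 7 8 4 → max 24
1 13 7 8 4 17 → max 17
Lowest of these is 17.

17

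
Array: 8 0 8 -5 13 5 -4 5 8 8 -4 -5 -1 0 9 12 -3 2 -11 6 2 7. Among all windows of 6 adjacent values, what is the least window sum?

3

(8, 0, 8, -5, 13, 5) → sum 29
(0, 8, -5, 13, 5, -4) → sum 17
(8, -5, 13, 5, -4, 5) → sum 22
(-5, 13, 5, -4, 5, 8) → sum 22
(13, 5, -4, 5, 8, 8) → sum 35
(5, -4, 5, 8, 8, -4) → sum 18
(-4, 5, 8, 8, -4, -5) → sum 8
(5, 8, 8, -4, -5, -1) → sum 11
(8, 8, -4, -5, -1, 0) → sum 6
(8, -4, -5, -1, 0, 9) → sum 7
(-4, -5, -1, 0, 9, 12) → sum 11
(-5, -1, 0, 9, 12, -3) → sum 12
(-1, 0, 9, 12, -3, 2) → sum 19
(0, 9, 12, -3, 2, -11) → sum 9
(9, 12, -3, 2, -11, 6) → sum 15
(12, -3, 2, -11, 6, 2) → sum 8
(-3, 2, -11, 6, 2, 7) → sum 3
Least of these is 3.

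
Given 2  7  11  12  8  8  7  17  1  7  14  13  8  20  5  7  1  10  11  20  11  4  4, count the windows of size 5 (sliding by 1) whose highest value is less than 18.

(2, 7, 11, 12, 8) → max 12  < 18 ✓
(7, 11, 12, 8, 8) → max 12  < 18 ✓
(11, 12, 8, 8, 7) → max 12  < 18 ✓
(12, 8, 8, 7, 17) → max 17  < 18 ✓
(8, 8, 7, 17, 1) → max 17  < 18 ✓
(8, 7, 17, 1, 7) → max 17  < 18 ✓
(7, 17, 1, 7, 14) → max 17  < 18 ✓
(17, 1, 7, 14, 13) → max 17  < 18 ✓
(1, 7, 14, 13, 8) → max 14  < 18 ✓
(7, 14, 13, 8, 20) → max 20
(14, 13, 8, 20, 5) → max 20
(13, 8, 20, 5, 7) → max 20
(8, 20, 5, 7, 1) → max 20
(20, 5, 7, 1, 10) → max 20
(5, 7, 1, 10, 11) → max 11  < 18 ✓
(7, 1, 10, 11, 20) → max 20
(1, 10, 11, 20, 11) → max 20
(10, 11, 20, 11, 4) → max 20
(11, 20, 11, 4, 4) → max 20
10 windows satisfy the condition.

10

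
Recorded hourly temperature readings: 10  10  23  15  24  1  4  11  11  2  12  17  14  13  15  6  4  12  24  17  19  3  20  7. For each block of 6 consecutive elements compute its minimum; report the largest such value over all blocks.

6

10 10 23 15 24 1 → min 1
10 23 15 24 1 4 → min 1
23 15 24 1 4 11 → min 1
15 24 1 4 11 11 → min 1
24 1 4 11 11 2 → min 1
1 4 11 11 2 12 → min 1
4 11 11 2 12 17 → min 2
11 11 2 12 17 14 → min 2
11 2 12 17 14 13 → min 2
2 12 17 14 13 15 → min 2
12 17 14 13 15 6 → min 6
17 14 13 15 6 4 → min 4
14 13 15 6 4 12 → min 4
13 15 6 4 12 24 → min 4
15 6 4 12 24 17 → min 4
6 4 12 24 17 19 → min 4
4 12 24 17 19 3 → min 3
12 24 17 19 3 20 → min 3
24 17 19 3 20 7 → min 3
Largest of these is 6.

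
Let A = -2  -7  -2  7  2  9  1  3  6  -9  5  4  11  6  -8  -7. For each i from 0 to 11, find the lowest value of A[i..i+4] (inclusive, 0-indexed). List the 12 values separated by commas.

(-2, -7, -2, 7, 2) → min -7
(-7, -2, 7, 2, 9) → min -7
(-2, 7, 2, 9, 1) → min -2
(7, 2, 9, 1, 3) → min 1
(2, 9, 1, 3, 6) → min 1
(9, 1, 3, 6, -9) → min -9
(1, 3, 6, -9, 5) → min -9
(3, 6, -9, 5, 4) → min -9
(6, -9, 5, 4, 11) → min -9
(-9, 5, 4, 11, 6) → min -9
(5, 4, 11, 6, -8) → min -8
(4, 11, 6, -8, -7) → min -8

-7, -7, -2, 1, 1, -9, -9, -9, -9, -9, -8, -8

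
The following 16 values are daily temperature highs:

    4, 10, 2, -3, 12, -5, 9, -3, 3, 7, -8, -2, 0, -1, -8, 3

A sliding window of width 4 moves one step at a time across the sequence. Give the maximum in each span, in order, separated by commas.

(4, 10, 2, -3) → max 10
(10, 2, -3, 12) → max 12
(2, -3, 12, -5) → max 12
(-3, 12, -5, 9) → max 12
(12, -5, 9, -3) → max 12
(-5, 9, -3, 3) → max 9
(9, -3, 3, 7) → max 9
(-3, 3, 7, -8) → max 7
(3, 7, -8, -2) → max 7
(7, -8, -2, 0) → max 7
(-8, -2, 0, -1) → max 0
(-2, 0, -1, -8) → max 0
(0, -1, -8, 3) → max 3

10, 12, 12, 12, 12, 9, 9, 7, 7, 7, 0, 0, 3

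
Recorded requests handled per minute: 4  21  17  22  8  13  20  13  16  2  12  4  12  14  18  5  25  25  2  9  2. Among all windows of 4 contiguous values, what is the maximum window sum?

73

(4, 21, 17, 22) → sum 64
(21, 17, 22, 8) → sum 68
(17, 22, 8, 13) → sum 60
(22, 8, 13, 20) → sum 63
(8, 13, 20, 13) → sum 54
(13, 20, 13, 16) → sum 62
(20, 13, 16, 2) → sum 51
(13, 16, 2, 12) → sum 43
(16, 2, 12, 4) → sum 34
(2, 12, 4, 12) → sum 30
(12, 4, 12, 14) → sum 42
(4, 12, 14, 18) → sum 48
(12, 14, 18, 5) → sum 49
(14, 18, 5, 25) → sum 62
(18, 5, 25, 25) → sum 73
(5, 25, 25, 2) → sum 57
(25, 25, 2, 9) → sum 61
(25, 2, 9, 2) → sum 38
Maximum of these is 73.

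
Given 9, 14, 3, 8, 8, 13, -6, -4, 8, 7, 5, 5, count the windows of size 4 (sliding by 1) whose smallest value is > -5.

5

(9, 14, 3, 8) → min 3  > -5 ✓
(14, 3, 8, 8) → min 3  > -5 ✓
(3, 8, 8, 13) → min 3  > -5 ✓
(8, 8, 13, -6) → min -6
(8, 13, -6, -4) → min -6
(13, -6, -4, 8) → min -6
(-6, -4, 8, 7) → min -6
(-4, 8, 7, 5) → min -4  > -5 ✓
(8, 7, 5, 5) → min 5  > -5 ✓
5 windows satisfy the condition.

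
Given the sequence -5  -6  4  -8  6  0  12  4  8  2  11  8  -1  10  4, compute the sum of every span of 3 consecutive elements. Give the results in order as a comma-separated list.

-7, -10, 2, -2, 18, 16, 24, 14, 21, 21, 18, 17, 13

[-5, -6, 4] → sum -7
[-6, 4, -8] → sum -10
[4, -8, 6] → sum 2
[-8, 6, 0] → sum -2
[6, 0, 12] → sum 18
[0, 12, 4] → sum 16
[12, 4, 8] → sum 24
[4, 8, 2] → sum 14
[8, 2, 11] → sum 21
[2, 11, 8] → sum 21
[11, 8, -1] → sum 18
[8, -1, 10] → sum 17
[-1, 10, 4] → sum 13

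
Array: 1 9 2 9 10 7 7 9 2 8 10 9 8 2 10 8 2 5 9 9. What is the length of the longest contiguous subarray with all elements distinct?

5

[1] len 1
[1, 9] len 2
[1, 9, 2] len 3
[2, 9] len 2
[2, 9, 10] len 3
[2, 9, 10, 7] len 4
[7] len 1
[7, 9] len 2
[7, 9, 2] len 3
[7, 9, 2, 8] len 4
[7, 9, 2, 8, 10] len 5
[2, 8, 10, 9] len 4
[10, 9, 8] len 3
[10, 9, 8, 2] len 4
[9, 8, 2, 10] len 4
[2, 10, 8] len 3
[10, 8, 2] len 3
[10, 8, 2, 5] len 4
[10, 8, 2, 5, 9] len 5
[9] len 1
Longest all-distinct length: 5.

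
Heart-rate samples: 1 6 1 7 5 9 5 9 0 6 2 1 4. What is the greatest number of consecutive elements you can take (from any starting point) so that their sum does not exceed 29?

Extend to the right; shrink from the left whenever the sum exceeds 29:
[1] sum 1 len 1
[1, 6] sum 7 len 2
[1, 6, 1] sum 8 len 3
[1, 6, 1, 7] sum 15 len 4
[1, 6, 1, 7, 5] sum 20 len 5
[1, 6, 1, 7, 5, 9] sum 29 len 6
[1, 7, 5, 9, 5] sum 27 len 5
[5, 9, 5, 9] sum 28 len 4
[5, 9, 5, 9, 0] sum 28 len 5
[9, 5, 9, 0, 6] sum 29 len 5
[5, 9, 0, 6, 2] sum 22 len 5
[5, 9, 0, 6, 2, 1] sum 23 len 6
[5, 9, 0, 6, 2, 1, 4] sum 27 len 7
Longest length seen: 7.

7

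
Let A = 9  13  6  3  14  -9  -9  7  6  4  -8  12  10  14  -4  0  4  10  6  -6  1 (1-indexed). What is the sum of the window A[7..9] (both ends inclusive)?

Elements at indices 7..9: -9, 7, 6
sum(-9, 7, 6) = 4

4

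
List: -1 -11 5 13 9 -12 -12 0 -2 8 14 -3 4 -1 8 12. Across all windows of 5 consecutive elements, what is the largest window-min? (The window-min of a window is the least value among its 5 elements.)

[-1, -11, 5, 13, 9] → min -11
[-11, 5, 13, 9, -12] → min -12
[5, 13, 9, -12, -12] → min -12
[13, 9, -12, -12, 0] → min -12
[9, -12, -12, 0, -2] → min -12
[-12, -12, 0, -2, 8] → min -12
[-12, 0, -2, 8, 14] → min -12
[0, -2, 8, 14, -3] → min -3
[-2, 8, 14, -3, 4] → min -3
[8, 14, -3, 4, -1] → min -3
[14, -3, 4, -1, 8] → min -3
[-3, 4, -1, 8, 12] → min -3
Largest of these is -3.

-3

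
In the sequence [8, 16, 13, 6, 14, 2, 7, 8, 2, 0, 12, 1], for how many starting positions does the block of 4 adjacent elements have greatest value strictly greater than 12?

5

[8, 16, 13, 6] → max 16  > 12 ✓
[16, 13, 6, 14] → max 16  > 12 ✓
[13, 6, 14, 2] → max 14  > 12 ✓
[6, 14, 2, 7] → max 14  > 12 ✓
[14, 2, 7, 8] → max 14  > 12 ✓
[2, 7, 8, 2] → max 8
[7, 8, 2, 0] → max 8
[8, 2, 0, 12] → max 12
[2, 0, 12, 1] → max 12
5 windows satisfy the condition.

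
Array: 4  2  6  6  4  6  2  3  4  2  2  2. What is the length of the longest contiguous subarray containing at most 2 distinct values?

4

Extend right; when distinct count exceeds 2, shrink from the left:
add 4: window [4] (1 distinct), len 1
add 2: window [4, 2] (2 distinct), len 2
add 6: window [2, 6] (2 distinct), len 2
add 6: window [2, 6, 6] (2 distinct), len 3
add 4: window [6, 6, 4] (2 distinct), len 3
add 6: window [6, 6, 4, 6] (2 distinct), len 4
add 2: window [6, 2] (2 distinct), len 2
add 3: window [2, 3] (2 distinct), len 2
add 4: window [3, 4] (2 distinct), len 2
add 2: window [4, 2] (2 distinct), len 2
add 2: window [4, 2, 2] (2 distinct), len 3
add 2: window [4, 2, 2, 2] (2 distinct), len 4
Longest length with ≤2 distinct: 4.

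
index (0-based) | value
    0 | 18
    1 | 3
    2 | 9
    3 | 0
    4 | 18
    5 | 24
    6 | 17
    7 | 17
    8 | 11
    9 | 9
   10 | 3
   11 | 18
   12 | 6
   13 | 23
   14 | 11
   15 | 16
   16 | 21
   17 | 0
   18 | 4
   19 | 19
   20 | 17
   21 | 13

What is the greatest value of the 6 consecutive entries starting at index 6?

18

Elements at indices 6..11: 17, 17, 11, 9, 3, 18
max(17, 17, 11, 9, 3, 18) = 18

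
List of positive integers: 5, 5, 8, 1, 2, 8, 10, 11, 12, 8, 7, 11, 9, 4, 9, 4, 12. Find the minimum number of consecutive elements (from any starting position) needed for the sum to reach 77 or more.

9

add 5: running sum 5 < 77
add 5: running sum 10 < 77
add 8: running sum 18 < 77
add 1: running sum 19 < 77
add 2: running sum 21 < 77
add 8: running sum 29 < 77
add 10: running sum 39 < 77
add 11: running sum 50 < 77
add 12: running sum 62 < 77
add 8: running sum 70 < 77
add 7: shortest ending here [5, 5, 8, 1, 2, 8, 10, 11, 12, 8, 7] sum 77, len 11
add 11: shortest ending here [8, 1, 2, 8, 10, 11, 12, 8, 7, 11] sum 78, len 10
add 9: shortest ending here [2, 8, 10, 11, 12, 8, 7, 11, 9] sum 78, len 9
add 4: shortest ending here [8, 10, 11, 12, 8, 7, 11, 9, 4] sum 80, len 9
add 9: shortest ending here [10, 11, 12, 8, 7, 11, 9, 4, 9] sum 81, len 9
add 4: shortest ending here [10, 11, 12, 8, 7, 11, 9, 4, 9, 4] sum 85, len 10
add 12: shortest ending here [11, 12, 8, 7, 11, 9, 4, 9, 4, 12] sum 87, len 10
Shortest qualifying length: 9.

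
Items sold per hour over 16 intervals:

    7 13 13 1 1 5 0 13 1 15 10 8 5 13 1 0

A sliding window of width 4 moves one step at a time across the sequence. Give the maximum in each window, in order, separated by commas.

7 13 13 1 → max 13
13 13 1 1 → max 13
13 1 1 5 → max 13
1 1 5 0 → max 5
1 5 0 13 → max 13
5 0 13 1 → max 13
0 13 1 15 → max 15
13 1 15 10 → max 15
1 15 10 8 → max 15
15 10 8 5 → max 15
10 8 5 13 → max 13
8 5 13 1 → max 13
5 13 1 0 → max 13

13, 13, 13, 5, 13, 13, 15, 15, 15, 15, 13, 13, 13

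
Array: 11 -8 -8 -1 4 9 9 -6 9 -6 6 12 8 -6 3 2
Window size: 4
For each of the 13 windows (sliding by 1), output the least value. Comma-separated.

Sliding a size-4 window across the 16 values:
11 -8 -8 -1 → min -8
-8 -8 -1 4 → min -8
-8 -1 4 9 → min -8
-1 4 9 9 → min -1
4 9 9 -6 → min -6
9 9 -6 9 → min -6
9 -6 9 -6 → min -6
-6 9 -6 6 → min -6
9 -6 6 12 → min -6
-6 6 12 8 → min -6
6 12 8 -6 → min -6
12 8 -6 3 → min -6
8 -6 3 2 → min -6

-8, -8, -8, -1, -6, -6, -6, -6, -6, -6, -6, -6, -6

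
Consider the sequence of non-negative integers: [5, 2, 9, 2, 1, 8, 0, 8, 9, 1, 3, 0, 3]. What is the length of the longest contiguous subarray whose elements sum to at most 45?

Extend to the right; shrink from the left whenever the sum exceeds 45:
→ 5: sum 5, len 1
→ 2: sum 7, len 2
→ 9: sum 16, len 3
→ 2: sum 18, len 4
→ 1: sum 19, len 5
→ 8: sum 27, len 6
→ 0: sum 27, len 7
→ 8: sum 35, len 8
→ 9: sum 44, len 9
→ 1: sum 45, len 10
→ 3 (dropped 5): sum 43, len 10
→ 0: sum 43, len 11
→ 3 (dropped 2): sum 44, len 11
Longest length seen: 11.

11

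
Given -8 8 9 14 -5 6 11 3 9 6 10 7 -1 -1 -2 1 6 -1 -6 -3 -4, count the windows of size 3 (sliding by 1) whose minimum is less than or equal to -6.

-8 8 9 → min -8  ≤ -6 ✓
8 9 14 → min 8
9 14 -5 → min -5
14 -5 6 → min -5
-5 6 11 → min -5
6 11 3 → min 3
11 3 9 → min 3
3 9 6 → min 3
9 6 10 → min 6
6 10 7 → min 6
10 7 -1 → min -1
7 -1 -1 → min -1
-1 -1 -2 → min -2
-1 -2 1 → min -2
-2 1 6 → min -2
1 6 -1 → min -1
6 -1 -6 → min -6  ≤ -6 ✓
-1 -6 -3 → min -6  ≤ -6 ✓
-6 -3 -4 → min -6  ≤ -6 ✓
4 windows satisfy the condition.

4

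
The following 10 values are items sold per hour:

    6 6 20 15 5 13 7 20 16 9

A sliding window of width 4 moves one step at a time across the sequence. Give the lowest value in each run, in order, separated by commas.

6, 5, 5, 5, 5, 7, 7

Sliding a size-4 window across the 10 values:
(6, 6, 20, 15) → min 6
(6, 20, 15, 5) → min 5
(20, 15, 5, 13) → min 5
(15, 5, 13, 7) → min 5
(5, 13, 7, 20) → min 5
(13, 7, 20, 16) → min 7
(7, 20, 16, 9) → min 7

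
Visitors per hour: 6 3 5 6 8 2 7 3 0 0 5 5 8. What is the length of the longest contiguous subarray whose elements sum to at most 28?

Extend to the right; shrink from the left whenever the sum exceeds 28:
add 6: [6] sum 6, len 1
add 3: [6, 3] sum 9, len 2
add 5: [6, 3, 5] sum 14, len 3
add 6: [6, 3, 5, 6] sum 20, len 4
add 8: [6, 3, 5, 6, 8] sum 28, len 5
add 2: [3, 5, 6, 8, 2] sum 24, len 5
add 7: [5, 6, 8, 2, 7] sum 28, len 5
add 3: [6, 8, 2, 7, 3] sum 26, len 5
add 0: [6, 8, 2, 7, 3, 0] sum 26, len 6
add 0: [6, 8, 2, 7, 3, 0, 0] sum 26, len 7
add 5: [8, 2, 7, 3, 0, 0, 5] sum 25, len 7
add 5: [2, 7, 3, 0, 0, 5, 5] sum 22, len 7
add 8: [7, 3, 0, 0, 5, 5, 8] sum 28, len 7
Longest length seen: 7.

7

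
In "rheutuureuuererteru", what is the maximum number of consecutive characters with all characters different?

[r] len 1
[r, h] len 2
[r, h, e] len 3
[r, h, e, u] len 4
[r, h, e, u, t] len 5
[t, u] len 2
[u] len 1
[u, r] len 2
[u, r, e] len 3
[r, e, u] len 3
[u] len 1
[u, e] len 2
[u, e, r] len 3
[r, e] len 2
[e, r] len 2
[e, r, t] len 3
[r, t, e] len 3
[t, e, r] len 3
[t, e, r, u] len 4
Longest all-distinct length: 5.

5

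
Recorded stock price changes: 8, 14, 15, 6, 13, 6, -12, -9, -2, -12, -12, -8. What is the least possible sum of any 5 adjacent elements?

-47

8 14 15 6 13 → sum 56
14 15 6 13 6 → sum 54
15 6 13 6 -12 → sum 28
6 13 6 -12 -9 → sum 4
13 6 -12 -9 -2 → sum -4
6 -12 -9 -2 -12 → sum -29
-12 -9 -2 -12 -12 → sum -47
-9 -2 -12 -12 -8 → sum -43
Least of these is -47.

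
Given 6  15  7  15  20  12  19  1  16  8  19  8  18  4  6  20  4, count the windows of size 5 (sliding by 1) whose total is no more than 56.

[6, 15, 7, 15, 20] → sum 63
[15, 7, 15, 20, 12] → sum 69
[7, 15, 20, 12, 19] → sum 73
[15, 20, 12, 19, 1] → sum 67
[20, 12, 19, 1, 16] → sum 68
[12, 19, 1, 16, 8] → sum 56  ≤ 56 ✓
[19, 1, 16, 8, 19] → sum 63
[1, 16, 8, 19, 8] → sum 52  ≤ 56 ✓
[16, 8, 19, 8, 18] → sum 69
[8, 19, 8, 18, 4] → sum 57
[19, 8, 18, 4, 6] → sum 55  ≤ 56 ✓
[8, 18, 4, 6, 20] → sum 56  ≤ 56 ✓
[18, 4, 6, 20, 4] → sum 52  ≤ 56 ✓
5 windows satisfy the condition.

5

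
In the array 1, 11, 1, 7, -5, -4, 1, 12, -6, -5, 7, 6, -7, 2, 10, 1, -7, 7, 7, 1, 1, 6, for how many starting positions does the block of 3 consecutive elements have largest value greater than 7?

1 11 1 → max 11  > 7 ✓
11 1 7 → max 11  > 7 ✓
1 7 -5 → max 7
7 -5 -4 → max 7
-5 -4 1 → max 1
-4 1 12 → max 12  > 7 ✓
1 12 -6 → max 12  > 7 ✓
12 -6 -5 → max 12  > 7 ✓
-6 -5 7 → max 7
-5 7 6 → max 7
7 6 -7 → max 7
6 -7 2 → max 6
-7 2 10 → max 10  > 7 ✓
2 10 1 → max 10  > 7 ✓
10 1 -7 → max 10  > 7 ✓
1 -7 7 → max 7
-7 7 7 → max 7
7 7 1 → max 7
7 1 1 → max 7
1 1 6 → max 6
8 windows satisfy the condition.

8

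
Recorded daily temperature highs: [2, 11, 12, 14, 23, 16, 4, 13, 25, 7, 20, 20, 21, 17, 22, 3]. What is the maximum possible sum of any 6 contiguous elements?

Window sums for each of the 11 positions:
(2, 11, 12, 14, 23, 16) → sum 78
(11, 12, 14, 23, 16, 4) → sum 80
(12, 14, 23, 16, 4, 13) → sum 82
(14, 23, 16, 4, 13, 25) → sum 95
(23, 16, 4, 13, 25, 7) → sum 88
(16, 4, 13, 25, 7, 20) → sum 85
(4, 13, 25, 7, 20, 20) → sum 89
(13, 25, 7, 20, 20, 21) → sum 106
(25, 7, 20, 20, 21, 17) → sum 110
(7, 20, 20, 21, 17, 22) → sum 107
(20, 20, 21, 17, 22, 3) → sum 103
Maximum of these is 110.

110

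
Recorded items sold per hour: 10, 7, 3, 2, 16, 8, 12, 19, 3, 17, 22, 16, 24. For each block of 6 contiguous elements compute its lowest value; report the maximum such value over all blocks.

10 7 3 2 16 8 → min 2
7 3 2 16 8 12 → min 2
3 2 16 8 12 19 → min 2
2 16 8 12 19 3 → min 2
16 8 12 19 3 17 → min 3
8 12 19 3 17 22 → min 3
12 19 3 17 22 16 → min 3
19 3 17 22 16 24 → min 3
Maximum of these is 3.

3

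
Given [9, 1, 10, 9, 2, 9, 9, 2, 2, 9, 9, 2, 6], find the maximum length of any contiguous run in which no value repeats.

4

[9] len 1
[9, 1] len 2
[9, 1, 10] len 3
[1, 10, 9] len 3
[1, 10, 9, 2] len 4
[2, 9] len 2
[9] len 1
[9, 2] len 2
[2] len 1
[2, 9] len 2
[9] len 1
[9, 2] len 2
[9, 2, 6] len 3
Longest all-distinct length: 4.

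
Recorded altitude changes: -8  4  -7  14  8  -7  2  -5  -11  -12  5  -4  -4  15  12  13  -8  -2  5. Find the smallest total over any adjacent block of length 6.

Window sums for each of the 14 positions:
-8 4 -7 14 8 -7 → sum 4
4 -7 14 8 -7 2 → sum 14
-7 14 8 -7 2 -5 → sum 5
14 8 -7 2 -5 -11 → sum 1
8 -7 2 -5 -11 -12 → sum -25
-7 2 -5 -11 -12 5 → sum -28
2 -5 -11 -12 5 -4 → sum -25
-5 -11 -12 5 -4 -4 → sum -31
-11 -12 5 -4 -4 15 → sum -11
-12 5 -4 -4 15 12 → sum 12
5 -4 -4 15 12 13 → sum 37
-4 -4 15 12 13 -8 → sum 24
-4 15 12 13 -8 -2 → sum 26
15 12 13 -8 -2 5 → sum 35
Smallest of these is -31.

-31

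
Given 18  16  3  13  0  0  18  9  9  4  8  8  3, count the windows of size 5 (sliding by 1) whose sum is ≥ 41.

[18, 16, 3, 13, 0] → sum 50  ≥ 41 ✓
[16, 3, 13, 0, 0] → sum 32
[3, 13, 0, 0, 18] → sum 34
[13, 0, 0, 18, 9] → sum 40
[0, 0, 18, 9, 9] → sum 36
[0, 18, 9, 9, 4] → sum 40
[18, 9, 9, 4, 8] → sum 48  ≥ 41 ✓
[9, 9, 4, 8, 8] → sum 38
[9, 4, 8, 8, 3] → sum 32
2 windows satisfy the condition.

2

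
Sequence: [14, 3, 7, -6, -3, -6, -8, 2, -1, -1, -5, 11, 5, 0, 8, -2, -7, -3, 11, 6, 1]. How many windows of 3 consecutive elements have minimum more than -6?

10

[14, 3, 7] → min 3  > -6 ✓
[3, 7, -6] → min -6
[7, -6, -3] → min -6
[-6, -3, -6] → min -6
[-3, -6, -8] → min -8
[-6, -8, 2] → min -8
[-8, 2, -1] → min -8
[2, -1, -1] → min -1  > -6 ✓
[-1, -1, -5] → min -5  > -6 ✓
[-1, -5, 11] → min -5  > -6 ✓
[-5, 11, 5] → min -5  > -6 ✓
[11, 5, 0] → min 0  > -6 ✓
[5, 0, 8] → min 0  > -6 ✓
[0, 8, -2] → min -2  > -6 ✓
[8, -2, -7] → min -7
[-2, -7, -3] → min -7
[-7, -3, 11] → min -7
[-3, 11, 6] → min -3  > -6 ✓
[11, 6, 1] → min 1  > -6 ✓
10 windows satisfy the condition.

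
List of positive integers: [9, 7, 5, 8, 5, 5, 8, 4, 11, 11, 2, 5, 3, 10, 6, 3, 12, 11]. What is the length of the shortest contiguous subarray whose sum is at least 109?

add 9: running sum 9 < 109
add 7: running sum 16 < 109
add 5: running sum 21 < 109
add 8: running sum 29 < 109
add 5: running sum 34 < 109
add 5: running sum 39 < 109
add 8: running sum 47 < 109
add 4: running sum 51 < 109
add 11: running sum 62 < 109
add 11: running sum 73 < 109
add 2: running sum 75 < 109
add 5: running sum 80 < 109
add 3: running sum 83 < 109
add 10: running sum 93 < 109
add 6: running sum 99 < 109
add 3: running sum 102 < 109
end 16: [9, 7, 5, 8, 5, 5, 8, 4, 11, 11, 2, 5, 3, 10, 6, 3, 12] sum 114, len 17
end 17: [5, 8, 5, 5, 8, 4, 11, 11, 2, 5, 3, 10, 6, 3, 12, 11] sum 109, len 16
Shortest qualifying length: 16.

16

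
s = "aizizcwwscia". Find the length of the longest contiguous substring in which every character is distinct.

add a: [a] len 1
add i: [a, i] len 2
add z: [a, i, z] len 3
add i (repeat i, move left end past it): [z, i] len 2
add z (repeat z, move left end past it): [i, z] len 2
add c: [i, z, c] len 3
add w: [i, z, c, w] len 4
add w (repeat w, move left end past it): [w] len 1
add s: [w, s] len 2
add c: [w, s, c] len 3
add i: [w, s, c, i] len 4
add a: [w, s, c, i, a] len 5
Longest all-distinct length: 5.

5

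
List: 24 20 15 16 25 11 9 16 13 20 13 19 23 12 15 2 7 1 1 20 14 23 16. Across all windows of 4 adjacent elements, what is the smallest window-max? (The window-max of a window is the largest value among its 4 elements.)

7

[24, 20, 15, 16] → max 24
[20, 15, 16, 25] → max 25
[15, 16, 25, 11] → max 25
[16, 25, 11, 9] → max 25
[25, 11, 9, 16] → max 25
[11, 9, 16, 13] → max 16
[9, 16, 13, 20] → max 20
[16, 13, 20, 13] → max 20
[13, 20, 13, 19] → max 20
[20, 13, 19, 23] → max 23
[13, 19, 23, 12] → max 23
[19, 23, 12, 15] → max 23
[23, 12, 15, 2] → max 23
[12, 15, 2, 7] → max 15
[15, 2, 7, 1] → max 15
[2, 7, 1, 1] → max 7
[7, 1, 1, 20] → max 20
[1, 1, 20, 14] → max 20
[1, 20, 14, 23] → max 23
[20, 14, 23, 16] → max 23
Smallest of these is 7.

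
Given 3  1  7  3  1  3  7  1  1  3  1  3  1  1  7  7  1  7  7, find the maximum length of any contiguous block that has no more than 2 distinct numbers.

add 3: window [3] (1 distinct), len 1
add 1: window [3, 1] (2 distinct), len 2
add 7: window [1, 7] (2 distinct), len 2
add 3: window [7, 3] (2 distinct), len 2
add 1: window [3, 1] (2 distinct), len 2
add 3: window [3, 1, 3] (2 distinct), len 3
add 7: window [3, 7] (2 distinct), len 2
add 1: window [7, 1] (2 distinct), len 2
add 1: window [7, 1, 1] (2 distinct), len 3
add 3: window [1, 1, 3] (2 distinct), len 3
add 1: window [1, 1, 3, 1] (2 distinct), len 4
add 3: window [1, 1, 3, 1, 3] (2 distinct), len 5
add 1: window [1, 1, 3, 1, 3, 1] (2 distinct), len 6
add 1: window [1, 1, 3, 1, 3, 1, 1] (2 distinct), len 7
add 7: window [1, 1, 7] (2 distinct), len 3
add 7: window [1, 1, 7, 7] (2 distinct), len 4
add 1: window [1, 1, 7, 7, 1] (2 distinct), len 5
add 7: window [1, 1, 7, 7, 1, 7] (2 distinct), len 6
add 7: window [1, 1, 7, 7, 1, 7, 7] (2 distinct), len 7
Longest length with ≤2 distinct: 7.

7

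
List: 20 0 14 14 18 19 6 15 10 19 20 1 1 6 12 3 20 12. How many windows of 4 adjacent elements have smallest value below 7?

13

20 0 14 14 → min 0  < 7 ✓
0 14 14 18 → min 0  < 7 ✓
14 14 18 19 → min 14
14 18 19 6 → min 6  < 7 ✓
18 19 6 15 → min 6  < 7 ✓
19 6 15 10 → min 6  < 7 ✓
6 15 10 19 → min 6  < 7 ✓
15 10 19 20 → min 10
10 19 20 1 → min 1  < 7 ✓
19 20 1 1 → min 1  < 7 ✓
20 1 1 6 → min 1  < 7 ✓
1 1 6 12 → min 1  < 7 ✓
1 6 12 3 → min 1  < 7 ✓
6 12 3 20 → min 3  < 7 ✓
12 3 20 12 → min 3  < 7 ✓
13 windows satisfy the condition.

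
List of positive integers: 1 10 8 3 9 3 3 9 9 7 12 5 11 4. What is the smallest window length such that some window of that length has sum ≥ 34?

4

Extend right; whenever the sum reaches 34, record the length and shrink from the left:
add 1: running sum 1 < 34
add 10: running sum 11 < 34
add 8: running sum 19 < 34
add 3: running sum 22 < 34
add 9: running sum 31 < 34
end 5: [1, 10, 8, 3, 9, 3] sum 34, len 6
end 6: [10, 8, 3, 9, 3, 3] sum 36, len 6
end 7: [8, 3, 9, 3, 3, 9] sum 35, len 6
end 8: [3, 9, 3, 3, 9, 9] sum 36, len 6
end 9: [9, 3, 3, 9, 9, 7] sum 40, len 6
end 10: [9, 9, 7, 12] sum 37, len 4
end 11: [9, 9, 7, 12, 5] sum 42, len 5
end 12: [7, 12, 5, 11] sum 35, len 4
end 13: [7, 12, 5, 11, 4] sum 39, len 5
Shortest qualifying length: 4.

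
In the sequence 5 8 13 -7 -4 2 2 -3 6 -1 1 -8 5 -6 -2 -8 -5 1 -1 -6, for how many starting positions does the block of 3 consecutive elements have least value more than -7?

9

[5, 8, 13] → min 5  > -7 ✓
[8, 13, -7] → min -7
[13, -7, -4] → min -7
[-7, -4, 2] → min -7
[-4, 2, 2] → min -4  > -7 ✓
[2, 2, -3] → min -3  > -7 ✓
[2, -3, 6] → min -3  > -7 ✓
[-3, 6, -1] → min -3  > -7 ✓
[6, -1, 1] → min -1  > -7 ✓
[-1, 1, -8] → min -8
[1, -8, 5] → min -8
[-8, 5, -6] → min -8
[5, -6, -2] → min -6  > -7 ✓
[-6, -2, -8] → min -8
[-2, -8, -5] → min -8
[-8, -5, 1] → min -8
[-5, 1, -1] → min -5  > -7 ✓
[1, -1, -6] → min -6  > -7 ✓
9 windows satisfy the condition.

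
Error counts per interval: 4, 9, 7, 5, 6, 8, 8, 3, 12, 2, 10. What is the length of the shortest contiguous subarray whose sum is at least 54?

8

Extend right; whenever the sum reaches 54, record the length and shrink from the left:
add 4: running sum 4 < 54
add 9: running sum 13 < 54
add 7: running sum 20 < 54
add 5: running sum 25 < 54
add 6: running sum 31 < 54
add 8: running sum 39 < 54
add 8: running sum 47 < 54
add 3: running sum 50 < 54
add 12: shortest ending here [9, 7, 5, 6, 8, 8, 3, 12] sum 58, len 8
add 2: shortest ending here [9, 7, 5, 6, 8, 8, 3, 12, 2] sum 60, len 9
add 10: shortest ending here [5, 6, 8, 8, 3, 12, 2, 10] sum 54, len 8
Shortest qualifying length: 8.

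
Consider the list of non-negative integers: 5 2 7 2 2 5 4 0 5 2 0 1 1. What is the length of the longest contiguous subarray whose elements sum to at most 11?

[5] sum 5 len 1
[5, 2] sum 7 len 2
[2, 7] sum 9 len 2
[2, 7, 2] sum 11 len 3
[7, 2, 2] sum 11 len 3
[2, 2, 5] sum 9 len 3
[2, 5, 4] sum 11 len 3
[2, 5, 4, 0] sum 11 len 4
[4, 0, 5] sum 9 len 3
[4, 0, 5, 2] sum 11 len 4
[4, 0, 5, 2, 0] sum 11 len 5
[0, 5, 2, 0, 1] sum 8 len 5
[0, 5, 2, 0, 1, 1] sum 9 len 6
Longest length seen: 6.

6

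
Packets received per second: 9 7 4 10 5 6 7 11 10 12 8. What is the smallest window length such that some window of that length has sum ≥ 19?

2

add 9: running sum 9 < 19
add 7: running sum 16 < 19
add 4: shortest ending here [9, 7, 4] sum 20, len 3
add 10: shortest ending here [7, 4, 10] sum 21, len 3
add 5: shortest ending here [4, 10, 5] sum 19, len 3
add 6: shortest ending here [10, 5, 6] sum 21, len 3
add 7: shortest ending here [10, 5, 6, 7] sum 28, len 4
add 11: shortest ending here [6, 7, 11] sum 24, len 3
add 10: shortest ending here [11, 10] sum 21, len 2
add 12: shortest ending here [10, 12] sum 22, len 2
add 8: shortest ending here [12, 8] sum 20, len 2
Shortest qualifying length: 2.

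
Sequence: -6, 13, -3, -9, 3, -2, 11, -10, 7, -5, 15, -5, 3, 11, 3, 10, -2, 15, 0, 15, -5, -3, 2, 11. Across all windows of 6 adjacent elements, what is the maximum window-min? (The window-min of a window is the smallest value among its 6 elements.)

(-6, 13, -3, -9, 3, -2) → min -9
(13, -3, -9, 3, -2, 11) → min -9
(-3, -9, 3, -2, 11, -10) → min -10
(-9, 3, -2, 11, -10, 7) → min -10
(3, -2, 11, -10, 7, -5) → min -10
(-2, 11, -10, 7, -5, 15) → min -10
(11, -10, 7, -5, 15, -5) → min -10
(-10, 7, -5, 15, -5, 3) → min -10
(7, -5, 15, -5, 3, 11) → min -5
(-5, 15, -5, 3, 11, 3) → min -5
(15, -5, 3, 11, 3, 10) → min -5
(-5, 3, 11, 3, 10, -2) → min -5
(3, 11, 3, 10, -2, 15) → min -2
(11, 3, 10, -2, 15, 0) → min -2
(3, 10, -2, 15, 0, 15) → min -2
(10, -2, 15, 0, 15, -5) → min -5
(-2, 15, 0, 15, -5, -3) → min -5
(15, 0, 15, -5, -3, 2) → min -5
(0, 15, -5, -3, 2, 11) → min -5
Maximum of these is -2.

-2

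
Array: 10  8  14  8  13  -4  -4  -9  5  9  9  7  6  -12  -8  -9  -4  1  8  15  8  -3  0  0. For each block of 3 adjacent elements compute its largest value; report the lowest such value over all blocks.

(10, 8, 14) → max 14
(8, 14, 8) → max 14
(14, 8, 13) → max 14
(8, 13, -4) → max 13
(13, -4, -4) → max 13
(-4, -4, -9) → max -4
(-4, -9, 5) → max 5
(-9, 5, 9) → max 9
(5, 9, 9) → max 9
(9, 9, 7) → max 9
(9, 7, 6) → max 9
(7, 6, -12) → max 7
(6, -12, -8) → max 6
(-12, -8, -9) → max -8
(-8, -9, -4) → max -4
(-9, -4, 1) → max 1
(-4, 1, 8) → max 8
(1, 8, 15) → max 15
(8, 15, 8) → max 15
(15, 8, -3) → max 15
(8, -3, 0) → max 8
(-3, 0, 0) → max 0
Lowest of these is -8.

-8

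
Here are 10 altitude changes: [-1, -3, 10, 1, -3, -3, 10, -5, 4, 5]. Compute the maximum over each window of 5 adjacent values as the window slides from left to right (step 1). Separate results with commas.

10, 10, 10, 10, 10, 10

Sliding a size-5 window across the 10 values:
-1 -3 10 1 -3 → max 10
-3 10 1 -3 -3 → max 10
10 1 -3 -3 10 → max 10
1 -3 -3 10 -5 → max 10
-3 -3 10 -5 4 → max 10
-3 10 -5 4 5 → max 10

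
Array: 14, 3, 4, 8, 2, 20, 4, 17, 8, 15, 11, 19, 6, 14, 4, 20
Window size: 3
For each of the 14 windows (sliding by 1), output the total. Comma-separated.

(14, 3, 4) → sum 21
(3, 4, 8) → sum 15
(4, 8, 2) → sum 14
(8, 2, 20) → sum 30
(2, 20, 4) → sum 26
(20, 4, 17) → sum 41
(4, 17, 8) → sum 29
(17, 8, 15) → sum 40
(8, 15, 11) → sum 34
(15, 11, 19) → sum 45
(11, 19, 6) → sum 36
(19, 6, 14) → sum 39
(6, 14, 4) → sum 24
(14, 4, 20) → sum 38

21, 15, 14, 30, 26, 41, 29, 40, 34, 45, 36, 39, 24, 38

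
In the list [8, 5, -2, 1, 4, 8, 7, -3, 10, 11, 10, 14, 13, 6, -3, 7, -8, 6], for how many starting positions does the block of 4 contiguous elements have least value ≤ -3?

8 5 -2 1 → min -2
5 -2 1 4 → min -2
-2 1 4 8 → min -2
1 4 8 7 → min 1
4 8 7 -3 → min -3  ≤ -3 ✓
8 7 -3 10 → min -3  ≤ -3 ✓
7 -3 10 11 → min -3  ≤ -3 ✓
-3 10 11 10 → min -3  ≤ -3 ✓
10 11 10 14 → min 10
11 10 14 13 → min 10
10 14 13 6 → min 6
14 13 6 -3 → min -3  ≤ -3 ✓
13 6 -3 7 → min -3  ≤ -3 ✓
6 -3 7 -8 → min -8  ≤ -3 ✓
-3 7 -8 6 → min -8  ≤ -3 ✓
8 windows satisfy the condition.

8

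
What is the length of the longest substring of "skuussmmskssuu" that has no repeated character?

[s] len 1
[s, k] len 2
[s, k, u] len 3
[u] len 1
[u, s] len 2
[s] len 1
[s, m] len 2
[m] len 1
[m, s] len 2
[m, s, k] len 3
[k, s] len 2
[s] len 1
[s, u] len 2
[u] len 1
Longest all-distinct length: 3.

3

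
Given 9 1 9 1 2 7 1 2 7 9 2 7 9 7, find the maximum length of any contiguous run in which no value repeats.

add 9: [9] len 1
add 1: [9, 1] len 2
add 9 (repeat 9, move left end past it): [1, 9] len 2
add 1 (repeat 1, move left end past it): [9, 1] len 2
add 2: [9, 1, 2] len 3
add 7: [9, 1, 2, 7] len 4
add 1 (repeat 1, move left end past it): [2, 7, 1] len 3
add 2 (repeat 2, move left end past it): [7, 1, 2] len 3
add 7 (repeat 7, move left end past it): [1, 2, 7] len 3
add 9: [1, 2, 7, 9] len 4
add 2 (repeat 2, move left end past it): [7, 9, 2] len 3
add 7 (repeat 7, move left end past it): [9, 2, 7] len 3
add 9 (repeat 9, move left end past it): [2, 7, 9] len 3
add 7 (repeat 7, move left end past it): [9, 7] len 2
Longest all-distinct length: 4.

4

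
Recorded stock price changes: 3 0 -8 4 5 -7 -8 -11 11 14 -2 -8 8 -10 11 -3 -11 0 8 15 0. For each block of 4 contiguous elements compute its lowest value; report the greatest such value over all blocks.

3 0 -8 4 → min -8
0 -8 4 5 → min -8
-8 4 5 -7 → min -8
4 5 -7 -8 → min -8
5 -7 -8 -11 → min -11
-7 -8 -11 11 → min -11
-8 -11 11 14 → min -11
-11 11 14 -2 → min -11
11 14 -2 -8 → min -8
14 -2 -8 8 → min -8
-2 -8 8 -10 → min -10
-8 8 -10 11 → min -10
8 -10 11 -3 → min -10
-10 11 -3 -11 → min -11
11 -3 -11 0 → min -11
-3 -11 0 8 → min -11
-11 0 8 15 → min -11
0 8 15 0 → min 0
Greatest of these is 0.

0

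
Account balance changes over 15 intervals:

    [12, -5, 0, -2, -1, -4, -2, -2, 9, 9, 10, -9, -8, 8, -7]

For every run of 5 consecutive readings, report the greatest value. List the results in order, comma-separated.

12, 0, 0, -1, 9, 9, 10, 10, 10, 10, 10

12 -5 0 -2 -1 → max 12
-5 0 -2 -1 -4 → max 0
0 -2 -1 -4 -2 → max 0
-2 -1 -4 -2 -2 → max -1
-1 -4 -2 -2 9 → max 9
-4 -2 -2 9 9 → max 9
-2 -2 9 9 10 → max 10
-2 9 9 10 -9 → max 10
9 9 10 -9 -8 → max 10
9 10 -9 -8 8 → max 10
10 -9 -8 8 -7 → max 10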